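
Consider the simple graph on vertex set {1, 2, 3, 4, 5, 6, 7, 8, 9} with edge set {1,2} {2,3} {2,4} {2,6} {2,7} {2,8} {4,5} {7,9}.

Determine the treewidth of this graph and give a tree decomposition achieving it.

Each bag holds 2 vertices, so the decomposition has width 1, which upper-bounds the treewidth. G has an edge, so its treewidth is at least 1. The upper and lower bounds meet at 1, so that is the treewidth.

Treewidth 1.
Bags: B1 = {2, 3}  B2 = {2, 7}  B3 = {2, 4}  B4 = {4, 5}  B5 = {1, 2}  B6 = {7, 9}  B7 = {2, 6}  B8 = {2, 8}
Tree: B1–B2, B1–B3, B3–B4, B3–B5, B2–B6, B1–B7, B5–B8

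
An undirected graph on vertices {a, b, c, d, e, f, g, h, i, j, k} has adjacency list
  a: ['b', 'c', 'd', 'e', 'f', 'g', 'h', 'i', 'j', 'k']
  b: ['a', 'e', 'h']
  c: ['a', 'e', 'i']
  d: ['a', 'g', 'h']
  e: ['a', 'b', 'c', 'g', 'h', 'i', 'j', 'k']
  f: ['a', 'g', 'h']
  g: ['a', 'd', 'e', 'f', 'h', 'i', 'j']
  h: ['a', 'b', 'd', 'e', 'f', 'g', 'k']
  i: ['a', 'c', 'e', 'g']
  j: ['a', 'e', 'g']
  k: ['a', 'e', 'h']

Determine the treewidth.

A width-3 tree decomposition is:
Bags: B1 = {a, e, h, k}  B2 = {a, e, g, h}  B3 = {a, e, g, i}  B4 = {a, b, e, h}  B5 = {a, f, g, h}  B6 = {a, e, g, j}  B7 = {a, d, g, h}  B8 = {a, c, e, i}
Tree: B1–B2, B2–B3, B2–B4, B2–B5, B2–B6, B2–B7, B3–B8
The largest bag has 4 vertices, giving width 3; this decomposition certifies tw(G) ≤ 3. For the lower bound, the 4 vertices {a, d, g, h} are pairwise adjacent, and any tree decomposition puts a clique entirely inside one bag — forcing width ≥ 3. Therefore the treewidth is 3.

3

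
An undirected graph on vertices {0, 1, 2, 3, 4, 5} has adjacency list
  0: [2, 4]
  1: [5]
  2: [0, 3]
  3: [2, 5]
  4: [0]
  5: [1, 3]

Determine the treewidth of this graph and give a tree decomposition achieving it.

Treewidth 1.
Bags: B1 = {1, 5}  B2 = {3, 5}  B3 = {2, 3}  B4 = {0, 2}  B5 = {0, 4}
Tree: B1–B2, B2–B3, B3–B4, B4–B5

Each bag holds 2 vertices, so the decomposition has width 1, which upper-bounds the treewidth. Since G has at least one edge (e.g. 1–5), it is not an edgeless graph, so tw(G) ≥ 1. The upper and lower bounds meet at 1, so that is the treewidth.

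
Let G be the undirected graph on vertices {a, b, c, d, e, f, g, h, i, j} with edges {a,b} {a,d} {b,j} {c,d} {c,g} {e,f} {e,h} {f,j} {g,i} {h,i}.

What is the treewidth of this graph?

A width-2 tree decomposition is:
Bags: B1 = {a, b, j}  B2 = {a, f, j}  B3 = {a, e, f}  B4 = {a, e, h}  B5 = {a, h, i}  B6 = {a, g, i}  B7 = {a, c, g}  B8 = {a, c, d}
Tree: B1–B2, B2–B3, B3–B4, B4–B5, B5–B6, B6–B7, B7–B8
Every bag has size at most 3, so the width is 3 − 1 = 2 and tw(G) ≤ 2. The edges a–b–j–f–e–h–i–g–c–d–a form a cycle, so G is not a tree and its treewidth is at least 2. Combining the bounds, tw(G) = 2.

2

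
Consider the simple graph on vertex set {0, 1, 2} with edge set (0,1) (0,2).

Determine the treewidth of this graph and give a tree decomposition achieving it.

Every bag has size at most 2, so the width is 2 − 1 = 1 and tw(G) ≤ 1. Any graph with an edge has treewidth ≥ 1, and G has the edge 0–2. The upper and lower bounds meet at 1, so that is the treewidth.

Treewidth 1.
One optimal decomposition is:
Bags: B1 = {0, 2}  B2 = {0, 1}
Tree: B1–B2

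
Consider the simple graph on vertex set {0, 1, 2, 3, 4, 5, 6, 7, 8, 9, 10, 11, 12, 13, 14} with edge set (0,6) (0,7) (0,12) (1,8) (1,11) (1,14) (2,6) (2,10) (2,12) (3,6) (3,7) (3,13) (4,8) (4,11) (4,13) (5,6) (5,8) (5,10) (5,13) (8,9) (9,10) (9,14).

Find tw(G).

A width-3 tree decomposition is:
Bags: B1 = {1, 9, 11, 14}  B2 = {1, 8, 9, 11}  B3 = {4, 8, 9, 11}  B4 = {4, 8, 9, 10}  B5 = {4, 5, 8, 10}  B6 = {4, 5, 10, 13}  B7 = {2, 5, 10, 13}  B8 = {2, 5, 6, 13}  B9 = {2, 3, 6, 13}  B10 = {2, 3, 6, 12}  B11 = {0, 3, 6, 12}  B12 = {0, 3, 7, 12}
Tree: B1–B2, B2–B3, B3–B4, B4–B5, B5–B6, B6–B7, B7–B8, B8–B9, B9–B10, B10–B11, B11–B12
Every bag has size at most 4, so the width is 4 − 1 = 3 and tw(G) ≤ 3. For the lower bound: the 4 vertex sets {1,11,14}, {9}, {8}, {4,5,10,13} are disjoint, each induces a connected subgraph, and every pair is joined by at least one edge of G. Contracting each set to a single vertex therefore yields K_{4} as a minor, and since treewidth is minor-monotone, tw(G) ≥ tw(K_{4}) = 3. Hence tw(G) = 3 exactly.

3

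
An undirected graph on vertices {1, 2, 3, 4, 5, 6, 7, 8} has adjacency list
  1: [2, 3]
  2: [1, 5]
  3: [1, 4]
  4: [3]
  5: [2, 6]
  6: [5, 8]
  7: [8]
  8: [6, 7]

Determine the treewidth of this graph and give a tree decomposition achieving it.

Every bag has size at most 2, so the width is 2 − 1 = 1 and tw(G) ≤ 1. G has an edge, so its treewidth is at least 1. The upper and lower bounds meet at 1, so that is the treewidth.

Treewidth 1.
One optimal decomposition is:
Bags: B1 = {3, 4}  B2 = {1, 3}  B3 = {1, 2}  B4 = {2, 5}  B5 = {5, 6}  B6 = {6, 8}  B7 = {7, 8}
Tree: B1–B2, B2–B3, B3–B4, B4–B5, B5–B6, B6–B7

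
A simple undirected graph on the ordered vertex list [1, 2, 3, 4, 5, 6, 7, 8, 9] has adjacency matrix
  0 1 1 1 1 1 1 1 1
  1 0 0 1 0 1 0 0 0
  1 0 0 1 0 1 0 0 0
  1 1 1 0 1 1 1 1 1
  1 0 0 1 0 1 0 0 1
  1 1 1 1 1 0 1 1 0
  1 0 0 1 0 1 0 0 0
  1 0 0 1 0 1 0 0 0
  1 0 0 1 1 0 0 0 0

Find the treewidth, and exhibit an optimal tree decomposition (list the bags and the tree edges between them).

Every bag has size at most 4, so the width is 4 − 1 = 3 and tw(G) ≤ 3. For the lower bound, the 4 vertices {1, 4, 5, 9} are pairwise adjacent, and any tree decomposition puts a clique entirely inside one bag — forcing width ≥ 3. Hence tw(G) = 3 exactly.

Treewidth 3.
One such decomposition:
Bags: B1 = {1, 3, 4, 6}  B2 = {1, 4, 6, 8}  B3 = {1, 4, 6, 7}  B4 = {1, 4, 5, 6}  B5 = {1, 4, 5, 9}  B6 = {1, 2, 4, 6}
Tree: B1–B2, B1–B3, B3–B4, B4–B5, B3–B6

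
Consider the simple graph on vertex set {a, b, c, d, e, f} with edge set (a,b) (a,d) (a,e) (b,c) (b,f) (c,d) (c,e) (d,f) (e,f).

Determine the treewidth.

A width-3 tree decomposition is:
Bags: B1 = {b, c, d, e}  B2 = {b, d, e, f}  B3 = {a, b, d, e}
Tree: B1–B2, B2–B3
Every bag has size at most 4, so the width is 4 − 1 = 3 and tw(G) ≤ 3. For the lower bound: the 4 vertex sets {b,c}, {d,f}, {e}, {a} are disjoint, each induces a connected subgraph, and every pair is joined by at least one edge of G. Contracting each set to a single vertex therefore yields K_{4} as a minor, and since treewidth is minor-monotone, tw(G) ≥ tw(K_{4}) = 3. The upper and lower bounds meet at 3, so that is the treewidth.

3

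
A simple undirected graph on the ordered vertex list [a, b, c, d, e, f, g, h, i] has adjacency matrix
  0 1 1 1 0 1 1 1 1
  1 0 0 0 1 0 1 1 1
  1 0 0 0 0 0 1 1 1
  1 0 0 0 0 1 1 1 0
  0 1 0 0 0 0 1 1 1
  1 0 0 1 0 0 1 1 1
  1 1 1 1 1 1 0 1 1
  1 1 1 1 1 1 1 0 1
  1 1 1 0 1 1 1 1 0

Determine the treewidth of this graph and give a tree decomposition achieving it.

Treewidth 4.
Bags: B1 = {a, c, g, h, i}  B2 = {a, b, g, h, i}  B3 = {a, f, g, h, i}  B4 = {a, d, f, g, h}  B5 = {b, e, g, h, i}
Tree: B1–B2, B2–B3, B3–B4, B2–B5

The largest bag has 5 vertices, giving width 4; this decomposition certifies tw(G) ≤ 4. For the lower bound, the 5 vertices {a, d, f, g, h} are pairwise adjacent, and any tree decomposition puts a clique entirely inside one bag — forcing width ≥ 4. Combining the bounds, tw(G) = 4.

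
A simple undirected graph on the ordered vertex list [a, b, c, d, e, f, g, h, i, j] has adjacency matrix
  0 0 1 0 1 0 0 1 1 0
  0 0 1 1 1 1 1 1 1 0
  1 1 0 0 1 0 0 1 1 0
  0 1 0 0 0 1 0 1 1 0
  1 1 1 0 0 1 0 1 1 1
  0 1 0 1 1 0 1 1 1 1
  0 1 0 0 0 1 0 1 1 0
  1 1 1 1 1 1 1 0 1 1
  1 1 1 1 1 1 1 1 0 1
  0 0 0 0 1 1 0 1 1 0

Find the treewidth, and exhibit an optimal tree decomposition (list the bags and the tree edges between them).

Treewidth 4.
One optimal decomposition is:
Bags: B1 = {b, c, e, h, i}  B2 = {a, c, e, h, i}  B3 = {b, e, f, h, i}  B4 = {b, f, g, h, i}  B5 = {b, d, f, h, i}  B6 = {e, f, h, i, j}
Tree: B1–B2, B1–B3, B3–B4, B3–B5, B3–B6

Each bag holds 5 vertices, so the decomposition has width 4, which upper-bounds the treewidth. For the lower bound, the 5 vertices {a, c, e, h, i} are pairwise adjacent, and any tree decomposition puts a clique entirely inside one bag — forcing width ≥ 4. Hence tw(G) = 4 exactly.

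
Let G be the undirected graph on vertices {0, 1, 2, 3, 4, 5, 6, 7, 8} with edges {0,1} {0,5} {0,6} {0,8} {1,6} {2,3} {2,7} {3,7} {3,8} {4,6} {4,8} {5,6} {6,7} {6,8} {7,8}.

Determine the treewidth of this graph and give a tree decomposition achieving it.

The largest bag has 3 vertices, giving width 2; this decomposition certifies tw(G) ≤ 2. Conversely, {2, 3, 7} is a clique of size 3, and the vertices of any clique must share a bag in every tree decomposition; so some bag has ≥ 3 vertices and tw(G) ≥ 2. Combining the bounds, tw(G) = 2.

Treewidth 2.
One such decomposition:
Bags: B1 = {0, 6, 8}  B2 = {6, 7, 8}  B3 = {3, 7, 8}  B4 = {4, 6, 8}  B5 = {0, 5, 6}  B6 = {2, 3, 7}  B7 = {0, 1, 6}
Tree: B1–B2, B2–B3, B2–B4, B1–B5, B3–B6, B1–B7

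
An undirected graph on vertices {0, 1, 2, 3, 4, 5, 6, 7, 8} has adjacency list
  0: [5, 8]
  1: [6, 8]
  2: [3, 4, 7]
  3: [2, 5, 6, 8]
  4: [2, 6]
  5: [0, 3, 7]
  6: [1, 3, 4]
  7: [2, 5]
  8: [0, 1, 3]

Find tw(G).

3

A width-3 tree decomposition is:
Bags: B1 = {1, 2, 4, 6}  B2 = {1, 2, 3, 6}  B3 = {1, 2, 3, 8}  B4 = {2, 3, 7, 8}  B5 = {3, 5, 7, 8}  B6 = {0, 5, 7, 8}
Tree: B1–B2, B2–B3, B3–B4, B4–B5, B5–B6
Every bag has size at most 4, so the width is 4 − 1 = 3 and tw(G) ≤ 3. For the lower bound: the 4 vertex sets {1,4,6}, {2}, {3}, {0,5,7,8} are disjoint, each induces a connected subgraph, and every pair is joined by at least one edge of G. Contracting each set to a single vertex therefore yields K_{4} as a minor, and since treewidth is minor-monotone, tw(G) ≥ tw(K_{4}) = 3. Hence tw(G) = 3 exactly.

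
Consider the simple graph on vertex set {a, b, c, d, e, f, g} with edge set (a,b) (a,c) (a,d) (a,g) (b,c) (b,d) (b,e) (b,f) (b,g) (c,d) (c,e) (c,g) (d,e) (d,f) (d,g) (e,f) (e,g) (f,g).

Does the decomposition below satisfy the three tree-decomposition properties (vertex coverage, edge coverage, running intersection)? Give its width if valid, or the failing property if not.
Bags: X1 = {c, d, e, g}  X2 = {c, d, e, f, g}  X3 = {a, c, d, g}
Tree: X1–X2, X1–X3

A tree decomposition must satisfy three properties: every vertex lies in some bag; for every edge, both endpoints lie together in some bag; and for every vertex, the bags containing it form a connected subtree. Here vertex b appears in no bag, so the decomposition is invalid.

No — vertex b appears in no bag.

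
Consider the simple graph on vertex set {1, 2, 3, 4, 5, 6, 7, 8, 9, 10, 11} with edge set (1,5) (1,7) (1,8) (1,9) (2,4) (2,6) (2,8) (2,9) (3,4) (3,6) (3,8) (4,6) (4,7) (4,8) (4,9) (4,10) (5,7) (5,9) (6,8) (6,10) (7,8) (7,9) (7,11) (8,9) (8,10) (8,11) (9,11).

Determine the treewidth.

3

A width-3 tree decomposition is:
Bags: B1 = {1, 7, 8, 9}  B2 = {4, 7, 8, 9}  B3 = {2, 4, 8, 9}  B4 = {7, 8, 9, 11}  B5 = {2, 4, 6, 8}  B6 = {3, 4, 6, 8}  B7 = {1, 5, 7, 9}  B8 = {4, 6, 8, 10}
Tree: B1–B2, B2–B3, B2–B4, B3–B5, B5–B6, B1–B7, B6–B8
The largest bag has 4 vertices, giving width 3; this decomposition certifies tw(G) ≤ 3. Conversely, {1, 7, 8, 9} is a clique of size 4, and the vertices of any clique must share a bag in every tree decomposition; so some bag has ≥ 4 vertices and tw(G) ≥ 3. Therefore the treewidth is 3.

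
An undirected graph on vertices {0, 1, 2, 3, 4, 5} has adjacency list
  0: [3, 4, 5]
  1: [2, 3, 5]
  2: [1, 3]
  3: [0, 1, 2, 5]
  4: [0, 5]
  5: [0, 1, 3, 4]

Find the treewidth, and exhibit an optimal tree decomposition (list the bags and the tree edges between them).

The largest bag has 3 vertices, giving width 2; this decomposition certifies tw(G) ≤ 2. For the lower bound, the 3 vertices {0, 3, 5} are pairwise adjacent, and any tree decomposition puts a clique entirely inside one bag — forcing width ≥ 2. Therefore the treewidth is 2.

Treewidth 2.
One optimal decomposition is:
Bags: B1 = {0, 3, 5}  B2 = {1, 3, 5}  B3 = {0, 4, 5}  B4 = {1, 2, 3}
Tree: B1–B2, B1–B3, B2–B4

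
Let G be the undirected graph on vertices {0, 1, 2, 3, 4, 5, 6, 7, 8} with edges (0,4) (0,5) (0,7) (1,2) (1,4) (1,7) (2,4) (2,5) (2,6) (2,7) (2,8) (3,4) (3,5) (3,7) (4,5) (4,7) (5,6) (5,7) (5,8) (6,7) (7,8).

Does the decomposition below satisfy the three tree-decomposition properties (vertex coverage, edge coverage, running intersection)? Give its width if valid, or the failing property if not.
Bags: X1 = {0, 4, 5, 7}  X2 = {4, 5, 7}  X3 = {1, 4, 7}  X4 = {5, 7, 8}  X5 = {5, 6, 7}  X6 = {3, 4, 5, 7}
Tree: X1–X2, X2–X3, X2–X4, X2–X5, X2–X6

No — vertex 2 appears in no bag.

A tree decomposition must satisfy three properties: every vertex lies in some bag; for every edge, both endpoints lie together in some bag; and for every vertex, the bags containing it form a connected subtree. Here vertex 2 appears in no bag, so the decomposition is invalid.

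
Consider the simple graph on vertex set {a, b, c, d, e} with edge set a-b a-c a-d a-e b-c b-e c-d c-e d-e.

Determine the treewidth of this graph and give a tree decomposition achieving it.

Every bag has size at most 4, so the width is 4 − 1 = 3 and tw(G) ≤ 3. For the lower bound, the 4 vertices {a, c, d, e} are pairwise adjacent, and any tree decomposition puts a clique entirely inside one bag — forcing width ≥ 3. Therefore the treewidth is 3.

Treewidth 3.
One optimal decomposition is:
Bags: B1 = {a, b, c, e}  B2 = {a, c, d, e}
Tree: B1–B2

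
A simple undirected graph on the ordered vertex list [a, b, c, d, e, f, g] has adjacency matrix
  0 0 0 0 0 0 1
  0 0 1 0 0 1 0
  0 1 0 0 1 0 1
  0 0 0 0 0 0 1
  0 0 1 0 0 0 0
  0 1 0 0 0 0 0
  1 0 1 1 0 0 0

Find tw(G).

1

A width-1 tree decomposition is:
Bags: B1 = {c, g}  B2 = {a, g}  B3 = {b, c}  B4 = {d, g}  B5 = {b, f}  B6 = {c, e}
Tree: B1–B2, B1–B3, B1–B4, B3–B5, B3–B6
The largest bag has 2 vertices, giving width 1; this decomposition certifies tw(G) ≤ 1. Any graph with an edge has treewidth ≥ 1, and G has the edge c–g. Combining the bounds, tw(G) = 1.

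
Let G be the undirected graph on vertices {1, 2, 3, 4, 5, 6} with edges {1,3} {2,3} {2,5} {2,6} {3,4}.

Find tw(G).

1

A width-1 tree decomposition is:
Bags: B1 = {2, 5}  B2 = {2, 3}  B3 = {1, 3}  B4 = {2, 6}  B5 = {3, 4}
Tree: B1–B2, B2–B3, B2–B4, B2–B5
Every bag has size at most 2, so the width is 2 − 1 = 1 and tw(G) ≤ 1. Any graph with an edge has treewidth ≥ 1, and G has the edge 2–5. Combining the bounds, tw(G) = 1.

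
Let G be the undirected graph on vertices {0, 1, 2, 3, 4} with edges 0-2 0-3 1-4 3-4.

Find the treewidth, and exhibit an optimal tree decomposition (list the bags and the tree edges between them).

Treewidth 1.
Bags: B1 = {0, 2}  B2 = {0, 3}  B3 = {3, 4}  B4 = {1, 4}
Tree: B1–B2, B2–B3, B3–B4

Every bag has size at most 2, so the width is 2 − 1 = 1 and tw(G) ≤ 1. Since G has at least one edge (e.g. 2–0), it is not an edgeless graph, so tw(G) ≥ 1. Combining the bounds, tw(G) = 1.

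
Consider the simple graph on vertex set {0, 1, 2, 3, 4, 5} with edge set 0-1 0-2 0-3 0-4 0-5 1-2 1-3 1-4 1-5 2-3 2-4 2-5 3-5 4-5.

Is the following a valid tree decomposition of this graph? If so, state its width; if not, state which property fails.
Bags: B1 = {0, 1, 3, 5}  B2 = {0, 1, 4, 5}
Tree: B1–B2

No — vertex 2 appears in no bag.

A tree decomposition must satisfy three properties: every vertex lies in some bag; for every edge, both endpoints lie together in some bag; and for every vertex, the bags containing it form a connected subtree. Here vertex 2 appears in no bag, so the decomposition is invalid.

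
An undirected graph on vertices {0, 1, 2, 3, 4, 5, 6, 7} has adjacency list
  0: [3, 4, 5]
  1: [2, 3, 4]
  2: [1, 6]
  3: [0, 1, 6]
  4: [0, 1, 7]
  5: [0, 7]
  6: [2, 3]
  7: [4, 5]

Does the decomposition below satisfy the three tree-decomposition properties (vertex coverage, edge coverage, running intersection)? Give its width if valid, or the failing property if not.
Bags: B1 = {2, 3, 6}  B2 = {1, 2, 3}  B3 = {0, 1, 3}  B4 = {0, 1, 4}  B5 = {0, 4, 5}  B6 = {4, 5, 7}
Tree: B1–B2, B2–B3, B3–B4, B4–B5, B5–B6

Every vertex of G appears in some bag (union = {0, 1, 2, 3, 4, 5, 6, 7}); every edge is covered by a bag; and for each vertex v the set of bags containing v is connected in the bag tree. The decomposition is therefore valid. The largest bag has 3 vertices, so the width is 2.

Yes; width 2.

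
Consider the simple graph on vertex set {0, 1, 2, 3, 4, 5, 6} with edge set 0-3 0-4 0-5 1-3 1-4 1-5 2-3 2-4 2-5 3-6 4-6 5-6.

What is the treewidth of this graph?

A width-3 tree decomposition is:
Bags: B1 = {3, 4, 5, 6}  B2 = {1, 3, 4, 5}  B3 = {0, 3, 4, 5}  B4 = {2, 3, 4, 5}
Tree: B1–B2, B2–B3, B3–B4
Each bag holds 4 vertices, so the decomposition has width 3, which upper-bounds the treewidth. For the lower bound: the 4 vertex sets {5,6}, {1,3}, {4}, {0} are disjoint, each induces a connected subgraph, and every pair is joined by at least one edge of G. Contracting each set to a single vertex therefore yields K_{4} as a minor, and since treewidth is minor-monotone, tw(G) ≥ tw(K_{4}) = 3. Hence tw(G) = 3 exactly.

3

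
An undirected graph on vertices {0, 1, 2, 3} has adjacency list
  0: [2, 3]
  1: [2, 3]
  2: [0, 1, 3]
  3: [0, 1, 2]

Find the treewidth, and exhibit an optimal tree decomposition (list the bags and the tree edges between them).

The largest bag has 3 vertices, giving width 2; this decomposition certifies tw(G) ≤ 2. For the lower bound, the 3 vertices {0, 2, 3} are pairwise adjacent, and any tree decomposition puts a clique entirely inside one bag — forcing width ≥ 2. Combining the bounds, tw(G) = 2.

Treewidth 2.
Bags: B1 = {0, 2, 3}  B2 = {1, 2, 3}
Tree: B1–B2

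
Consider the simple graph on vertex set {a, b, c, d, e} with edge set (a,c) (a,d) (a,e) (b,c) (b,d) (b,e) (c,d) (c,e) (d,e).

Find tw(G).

3

A width-3 tree decomposition is:
Bags: B1 = {b, c, d, e}  B2 = {a, c, d, e}
Tree: B1–B2
The largest bag has 4 vertices, giving width 3; this decomposition certifies tw(G) ≤ 3. On the other hand G contains the 4-clique {a, c, d, e}. A clique must lie in a single bag of any decomposition, so no decomposition can have width below 3. Therefore the treewidth is 3.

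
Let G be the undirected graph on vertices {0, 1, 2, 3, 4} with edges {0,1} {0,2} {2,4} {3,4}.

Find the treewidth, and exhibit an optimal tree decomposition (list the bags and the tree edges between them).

Treewidth 1.
One optimal decomposition is:
Bags: B1 = {0, 1}  B2 = {0, 2}  B3 = {2, 4}  B4 = {3, 4}
Tree: B1–B2, B2–B3, B3–B4

Every bag has size at most 2, so the width is 2 − 1 = 1 and tw(G) ≤ 1. Any graph with an edge has treewidth ≥ 1, and G has the edge 1–0. Combining the bounds, tw(G) = 1.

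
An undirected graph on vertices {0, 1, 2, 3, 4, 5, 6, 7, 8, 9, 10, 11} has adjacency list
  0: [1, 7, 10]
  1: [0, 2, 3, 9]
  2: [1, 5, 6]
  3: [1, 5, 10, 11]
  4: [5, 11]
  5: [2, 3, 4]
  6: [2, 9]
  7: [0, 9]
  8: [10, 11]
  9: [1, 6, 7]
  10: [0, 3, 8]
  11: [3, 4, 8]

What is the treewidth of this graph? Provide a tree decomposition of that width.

Every bag has size at most 4, so the width is 4 − 1 = 3 and tw(G) ≤ 3. For the lower bound: the 4 vertex sets {4,8,11}, {5}, {3}, {0,1,2,10} are disjoint, each induces a connected subgraph, and every pair is joined by at least one edge of G. Contracting each set to a single vertex therefore yields K_{4} as a minor, and since treewidth is minor-monotone, tw(G) ≥ tw(K_{4}) = 3. The upper and lower bounds meet at 3, so that is the treewidth.

Treewidth 3.
One optimal decomposition is:
Bags: B1 = {4, 5, 8, 11}  B2 = {3, 5, 8, 11}  B3 = {3, 5, 8, 10}  B4 = {2, 3, 5, 10}  B5 = {1, 2, 3, 10}  B6 = {0, 1, 2, 10}  B7 = {0, 1, 2, 6}  B8 = {0, 1, 6, 9}  B9 = {0, 6, 7, 9}
Tree: B1–B2, B2–B3, B3–B4, B4–B5, B5–B6, B6–B7, B7–B8, B8–B9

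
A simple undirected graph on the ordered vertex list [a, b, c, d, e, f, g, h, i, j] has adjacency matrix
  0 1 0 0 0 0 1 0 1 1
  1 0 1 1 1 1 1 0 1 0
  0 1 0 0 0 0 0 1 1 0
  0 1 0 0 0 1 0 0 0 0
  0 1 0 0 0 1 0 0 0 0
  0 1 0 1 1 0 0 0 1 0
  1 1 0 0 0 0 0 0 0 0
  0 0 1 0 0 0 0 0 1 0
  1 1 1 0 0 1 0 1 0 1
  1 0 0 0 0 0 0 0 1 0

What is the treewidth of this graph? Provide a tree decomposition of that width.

Treewidth 2.
One optimal decomposition is:
Bags: B1 = {a, b, i}  B2 = {b, c, i}  B3 = {a, i, j}  B4 = {c, h, i}  B5 = {b, f, i}  B6 = {a, b, g}  B7 = {b, e, f}  B8 = {b, d, f}
Tree: B1–B2, B1–B3, B2–B4, B2–B5, B1–B6, B5–B7, B7–B8

Every bag has size at most 3, so the width is 3 − 1 = 2 and tw(G) ≤ 2. On the other hand G contains the 3-clique {a, i, j}. A clique must lie in a single bag of any decomposition, so no decomposition can have width below 2. Therefore the treewidth is 2.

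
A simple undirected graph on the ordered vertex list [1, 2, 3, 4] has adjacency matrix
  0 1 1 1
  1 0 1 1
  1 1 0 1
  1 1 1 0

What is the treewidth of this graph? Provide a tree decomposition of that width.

A single bag containing all 4 vertices is trivially a valid decomposition of width 3. On the other hand G contains the 4-clique {1, 2, 3, 4}. A clique must lie in a single bag of any decomposition, so no decomposition can have width below 3. Combining the bounds, tw(G) = 3.

Treewidth 3.
One such decomposition:
Bags: B1 = {1, 2, 3, 4}
Tree: (single bag)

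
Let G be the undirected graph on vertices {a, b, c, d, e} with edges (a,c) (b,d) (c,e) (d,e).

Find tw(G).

1

A width-1 tree decomposition is:
Bags: B1 = {b, d}  B2 = {d, e}  B3 = {c, e}  B4 = {a, c}
Tree: B1–B2, B2–B3, B3–B4
The largest bag has 2 vertices, giving width 1; this decomposition certifies tw(G) ≤ 1. G has an edge, so its treewidth is at least 1. Hence tw(G) = 1 exactly.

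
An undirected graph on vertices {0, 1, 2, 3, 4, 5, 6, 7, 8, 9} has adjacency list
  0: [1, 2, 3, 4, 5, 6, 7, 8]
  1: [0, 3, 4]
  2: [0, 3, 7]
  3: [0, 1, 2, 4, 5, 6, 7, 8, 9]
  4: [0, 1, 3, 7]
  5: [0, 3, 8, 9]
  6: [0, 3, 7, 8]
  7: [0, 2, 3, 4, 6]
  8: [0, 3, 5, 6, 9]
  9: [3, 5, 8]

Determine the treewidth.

3

A width-3 tree decomposition is:
Bags: B1 = {0, 3, 4, 7}  B2 = {0, 2, 3, 7}  B3 = {0, 3, 6, 7}  B4 = {0, 3, 6, 8}  B5 = {0, 3, 5, 8}  B6 = {0, 1, 3, 4}  B7 = {3, 5, 8, 9}
Tree: B1–B2, B2–B3, B3–B4, B4–B5, B1–B6, B5–B7
Each bag holds 4 vertices, so the decomposition has width 3, which upper-bounds the treewidth. On the other hand G contains the 4-clique {0, 3, 5, 8}. A clique must lie in a single bag of any decomposition, so no decomposition can have width below 3. The upper and lower bounds meet at 3, so that is the treewidth.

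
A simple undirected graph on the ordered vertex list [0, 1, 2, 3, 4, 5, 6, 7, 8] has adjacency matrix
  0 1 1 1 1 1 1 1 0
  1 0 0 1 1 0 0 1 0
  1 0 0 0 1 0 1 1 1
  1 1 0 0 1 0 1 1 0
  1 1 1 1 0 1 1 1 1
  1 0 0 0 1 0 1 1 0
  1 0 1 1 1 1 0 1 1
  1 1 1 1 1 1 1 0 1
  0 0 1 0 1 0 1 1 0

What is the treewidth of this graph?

A width-4 tree decomposition is:
Bags: B1 = {0, 3, 4, 6, 7}  B2 = {0, 4, 5, 6, 7}  B3 = {0, 2, 4, 6, 7}  B4 = {0, 1, 3, 4, 7}  B5 = {2, 4, 6, 7, 8}
Tree: B1–B2, B1–B3, B1–B4, B3–B5
Each bag holds 5 vertices, so the decomposition has width 4, which upper-bounds the treewidth. For the lower bound, the 5 vertices {0, 1, 3, 4, 7} are pairwise adjacent, and any tree decomposition puts a clique entirely inside one bag — forcing width ≥ 4. Combining the bounds, tw(G) = 4.

4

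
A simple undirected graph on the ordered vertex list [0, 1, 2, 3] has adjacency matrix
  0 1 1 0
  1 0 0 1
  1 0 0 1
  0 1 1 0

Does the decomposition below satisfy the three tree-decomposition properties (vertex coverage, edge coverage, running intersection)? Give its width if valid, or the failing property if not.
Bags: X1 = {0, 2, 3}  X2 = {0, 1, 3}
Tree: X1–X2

Every vertex of G appears in some bag (union = {0, 1, 2, 3}); every edge is covered by a bag; and for each vertex v the set of bags containing v is connected in the bag tree. The decomposition is therefore valid. The largest bag has 3 vertices, so the width is 2.

Yes; width 2.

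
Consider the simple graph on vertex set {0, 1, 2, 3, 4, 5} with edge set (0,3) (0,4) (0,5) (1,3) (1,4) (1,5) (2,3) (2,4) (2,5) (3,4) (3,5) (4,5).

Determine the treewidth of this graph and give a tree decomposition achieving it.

Treewidth 3.
One such decomposition:
Bags: B1 = {1, 3, 4, 5}  B2 = {0, 3, 4, 5}  B3 = {2, 3, 4, 5}
Tree: B1–B2, B2–B3

Each bag holds 4 vertices, so the decomposition has width 3, which upper-bounds the treewidth. On the other hand G contains the 4-clique {0, 3, 4, 5}. A clique must lie in a single bag of any decomposition, so no decomposition can have width below 3. Hence tw(G) = 3 exactly.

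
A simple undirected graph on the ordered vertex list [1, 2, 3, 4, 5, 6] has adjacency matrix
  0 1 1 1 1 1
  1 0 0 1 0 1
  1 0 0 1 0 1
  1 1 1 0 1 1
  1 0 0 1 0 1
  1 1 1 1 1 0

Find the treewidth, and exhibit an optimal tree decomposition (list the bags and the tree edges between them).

Every bag has size at most 4, so the width is 4 − 1 = 3 and tw(G) ≤ 3. On the other hand G contains the 4-clique {1, 2, 4, 6}. A clique must lie in a single bag of any decomposition, so no decomposition can have width below 3. Combining the bounds, tw(G) = 3.

Treewidth 3.
Bags: B1 = {1, 3, 4, 6}  B2 = {1, 2, 4, 6}  B3 = {1, 4, 5, 6}
Tree: B1–B2, B2–B3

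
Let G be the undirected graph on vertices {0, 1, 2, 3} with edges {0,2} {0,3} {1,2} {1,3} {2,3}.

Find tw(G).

2

A width-2 tree decomposition is:
Bags: B1 = {0, 2, 3}  B2 = {1, 2, 3}
Tree: B1–B2
Every bag has size at most 3, so the width is 3 − 1 = 2 and tw(G) ≤ 2. Conversely, {0, 2, 3} is a clique of size 3, and the vertices of any clique must share a bag in every tree decomposition; so some bag has ≥ 3 vertices and tw(G) ≥ 2. The upper and lower bounds meet at 2, so that is the treewidth.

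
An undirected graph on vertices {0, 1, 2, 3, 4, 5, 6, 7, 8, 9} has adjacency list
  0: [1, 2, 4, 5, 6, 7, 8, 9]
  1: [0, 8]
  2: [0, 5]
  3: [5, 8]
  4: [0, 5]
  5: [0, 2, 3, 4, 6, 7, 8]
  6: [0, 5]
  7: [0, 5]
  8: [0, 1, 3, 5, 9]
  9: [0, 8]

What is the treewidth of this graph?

2

A width-2 tree decomposition is:
Bags: B1 = {0, 8, 9}  B2 = {0, 5, 8}  B3 = {0, 2, 5}  B4 = {0, 5, 7}  B5 = {0, 1, 8}  B6 = {3, 5, 8}  B7 = {0, 4, 5}  B8 = {0, 5, 6}
Tree: B1–B2, B2–B3, B2–B4, B2–B5, B2–B6, B4–B7, B4–B8
Each bag holds 3 vertices, so the decomposition has width 2, which upper-bounds the treewidth. For the lower bound, the 3 vertices {0, 1, 8} are pairwise adjacent, and any tree decomposition puts a clique entirely inside one bag — forcing width ≥ 2. The upper and lower bounds meet at 2, so that is the treewidth.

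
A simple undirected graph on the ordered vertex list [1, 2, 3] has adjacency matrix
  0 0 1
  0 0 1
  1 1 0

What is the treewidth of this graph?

1

A width-1 tree decomposition is:
Bags: B1 = {1, 3}  B2 = {2, 3}
Tree: B1–B2
Every bag has size at most 2, so the width is 2 − 1 = 1 and tw(G) ≤ 1. Any graph with an edge has treewidth ≥ 1, and G has the edge 1–3. Therefore the treewidth is 1.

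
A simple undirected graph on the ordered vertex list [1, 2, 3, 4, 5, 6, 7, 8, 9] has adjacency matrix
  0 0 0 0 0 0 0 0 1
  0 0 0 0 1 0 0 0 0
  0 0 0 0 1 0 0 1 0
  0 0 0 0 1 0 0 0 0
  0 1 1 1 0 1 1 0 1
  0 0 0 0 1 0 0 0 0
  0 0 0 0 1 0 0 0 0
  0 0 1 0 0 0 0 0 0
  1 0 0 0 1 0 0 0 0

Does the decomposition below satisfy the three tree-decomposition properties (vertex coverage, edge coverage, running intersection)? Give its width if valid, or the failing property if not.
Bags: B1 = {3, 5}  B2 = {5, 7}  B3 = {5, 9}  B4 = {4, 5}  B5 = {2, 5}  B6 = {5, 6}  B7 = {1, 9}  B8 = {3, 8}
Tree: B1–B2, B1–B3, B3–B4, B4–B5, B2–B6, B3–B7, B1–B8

Yes; width 1.

Checking the three conditions: (i) the bags cover all of {1, 2, 3, 4, 5, 6, 7, 8, 9}; (ii) for each edge, some bag contains both endpoints; (iii) the bags containing any fixed vertex form a subtree. All hold, so the decomposition is valid with width 2 − 1 = 1.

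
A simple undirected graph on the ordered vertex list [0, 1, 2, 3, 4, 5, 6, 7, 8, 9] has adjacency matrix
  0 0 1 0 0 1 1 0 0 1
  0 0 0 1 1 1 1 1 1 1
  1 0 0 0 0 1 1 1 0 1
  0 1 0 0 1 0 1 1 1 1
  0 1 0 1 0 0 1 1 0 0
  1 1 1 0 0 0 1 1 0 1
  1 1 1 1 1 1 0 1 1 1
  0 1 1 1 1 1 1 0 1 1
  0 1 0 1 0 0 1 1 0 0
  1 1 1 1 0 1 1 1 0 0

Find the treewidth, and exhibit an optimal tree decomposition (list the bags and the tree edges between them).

Treewidth 4.
One such decomposition:
Bags: B1 = {1, 5, 6, 7, 9}  B2 = {1, 3, 6, 7, 9}  B3 = {2, 5, 6, 7, 9}  B4 = {1, 3, 6, 7, 8}  B5 = {0, 2, 5, 6, 9}  B6 = {1, 3, 4, 6, 7}
Tree: B1–B2, B1–B3, B2–B4, B3–B5, B4–B6

Each bag holds 5 vertices, so the decomposition has width 4, which upper-bounds the treewidth. Conversely, {0, 2, 5, 6, 9} is a clique of size 5, and the vertices of any clique must share a bag in every tree decomposition; so some bag has ≥ 5 vertices and tw(G) ≥ 4. Therefore the treewidth is 4.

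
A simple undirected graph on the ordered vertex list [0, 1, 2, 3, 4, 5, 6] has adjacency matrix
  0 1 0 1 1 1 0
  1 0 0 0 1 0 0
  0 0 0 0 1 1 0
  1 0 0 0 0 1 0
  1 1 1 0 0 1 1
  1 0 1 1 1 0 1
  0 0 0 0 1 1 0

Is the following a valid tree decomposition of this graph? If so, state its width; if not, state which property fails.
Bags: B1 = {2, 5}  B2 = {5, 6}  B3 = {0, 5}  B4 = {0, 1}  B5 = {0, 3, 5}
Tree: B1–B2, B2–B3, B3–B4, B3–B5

No — vertex 4 appears in no bag.

A tree decomposition must satisfy three properties: every vertex lies in some bag; for every edge, both endpoints lie together in some bag; and for every vertex, the bags containing it form a connected subtree. Here vertex 4 appears in no bag, so the decomposition is invalid.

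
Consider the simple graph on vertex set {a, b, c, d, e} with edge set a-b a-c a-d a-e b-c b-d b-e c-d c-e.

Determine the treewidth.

A width-3 tree decomposition is:
Bags: B1 = {a, b, c, d}  B2 = {a, b, c, e}
Tree: B1–B2
Every bag has size at most 4, so the width is 4 − 1 = 3 and tw(G) ≤ 3. On the other hand G contains the 4-clique {a, b, c, d}. A clique must lie in a single bag of any decomposition, so no decomposition can have width below 3. Hence tw(G) = 3 exactly.

3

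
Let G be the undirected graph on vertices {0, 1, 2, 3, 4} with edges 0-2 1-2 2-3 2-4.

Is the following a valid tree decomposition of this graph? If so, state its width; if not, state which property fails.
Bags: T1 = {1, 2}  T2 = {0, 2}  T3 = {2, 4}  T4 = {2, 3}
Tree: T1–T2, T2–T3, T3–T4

Yes; width 1.

Every vertex of G appears in some bag (union = {0, 1, 2, 3, 4}); every edge is covered by a bag; and for each vertex v the set of bags containing v is connected in the bag tree. The decomposition is therefore valid. The largest bag has 2 vertices, so the width is 1.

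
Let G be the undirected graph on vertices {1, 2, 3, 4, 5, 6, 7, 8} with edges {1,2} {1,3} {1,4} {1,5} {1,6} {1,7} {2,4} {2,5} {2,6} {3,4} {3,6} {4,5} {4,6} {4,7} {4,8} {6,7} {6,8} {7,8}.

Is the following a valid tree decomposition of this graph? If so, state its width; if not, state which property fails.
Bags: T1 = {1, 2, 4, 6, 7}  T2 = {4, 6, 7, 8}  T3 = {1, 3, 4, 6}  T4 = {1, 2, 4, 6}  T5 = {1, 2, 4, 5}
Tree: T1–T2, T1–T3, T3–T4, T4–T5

A tree decomposition must satisfy three properties: every vertex lies in some bag; for every edge, both endpoints lie together in some bag; and for every vertex, the bags containing it form a connected subtree. Here bags containing vertex 2 are not connected in the tree, so the decomposition is invalid.

No — bags containing vertex 2 are not connected in the tree.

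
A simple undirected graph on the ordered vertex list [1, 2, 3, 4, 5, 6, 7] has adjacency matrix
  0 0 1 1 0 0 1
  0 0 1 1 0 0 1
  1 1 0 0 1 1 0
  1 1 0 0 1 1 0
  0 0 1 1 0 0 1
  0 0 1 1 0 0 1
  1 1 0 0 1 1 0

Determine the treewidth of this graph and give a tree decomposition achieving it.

Each bag holds 4 vertices, so the decomposition has width 3, which upper-bounds the treewidth. For the lower bound: the 4 vertex sets {4,5}, {3,6}, {7}, {1} are disjoint, each induces a connected subgraph, and every pair is joined by at least one edge of G. Contracting each set to a single vertex therefore yields K_{4} as a minor, and since treewidth is minor-monotone, tw(G) ≥ tw(K_{4}) = 3. Therefore the treewidth is 3.

Treewidth 3.
One optimal decomposition is:
Bags: B1 = {3, 4, 5, 7}  B2 = {3, 4, 6, 7}  B3 = {1, 3, 4, 7}  B4 = {2, 3, 4, 7}
Tree: B1–B2, B2–B3, B3–B4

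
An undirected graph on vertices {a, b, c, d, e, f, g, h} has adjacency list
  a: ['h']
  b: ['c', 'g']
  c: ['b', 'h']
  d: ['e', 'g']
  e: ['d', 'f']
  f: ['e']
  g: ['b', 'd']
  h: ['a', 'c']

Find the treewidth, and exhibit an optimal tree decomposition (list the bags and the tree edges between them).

Treewidth 1.
One such decomposition:
Bags: B1 = {a, h}  B2 = {c, h}  B3 = {b, c}  B4 = {b, g}  B5 = {d, g}  B6 = {d, e}  B7 = {e, f}
Tree: B1–B2, B2–B3, B3–B4, B4–B5, B5–B6, B6–B7

Every bag has size at most 2, so the width is 2 − 1 = 1 and tw(G) ≤ 1. Any graph with an edge has treewidth ≥ 1, and G has the edge a–h. Hence tw(G) = 1 exactly.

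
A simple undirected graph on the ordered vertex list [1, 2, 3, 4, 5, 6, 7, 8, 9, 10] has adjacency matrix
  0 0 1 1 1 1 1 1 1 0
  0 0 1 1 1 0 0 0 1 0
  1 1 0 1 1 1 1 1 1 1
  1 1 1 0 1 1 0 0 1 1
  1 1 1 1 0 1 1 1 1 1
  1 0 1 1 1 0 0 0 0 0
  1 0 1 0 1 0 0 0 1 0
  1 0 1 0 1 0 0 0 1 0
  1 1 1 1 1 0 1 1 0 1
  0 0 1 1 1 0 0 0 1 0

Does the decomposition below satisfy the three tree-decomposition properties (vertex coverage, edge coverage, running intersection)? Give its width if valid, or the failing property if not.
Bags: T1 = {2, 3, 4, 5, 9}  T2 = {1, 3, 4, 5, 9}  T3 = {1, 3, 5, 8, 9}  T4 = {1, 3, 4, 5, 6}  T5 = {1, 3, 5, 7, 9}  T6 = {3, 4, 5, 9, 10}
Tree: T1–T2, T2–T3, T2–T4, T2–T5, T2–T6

Checking the three conditions: (i) the bags cover all of {1, 2, 3, 4, 5, 6, 7, 8, 9, 10}; (ii) for each edge, some bag contains both endpoints; (iii) the bags containing any fixed vertex form a subtree. All hold, so the decomposition is valid with width 5 − 1 = 4.

Yes; width 4.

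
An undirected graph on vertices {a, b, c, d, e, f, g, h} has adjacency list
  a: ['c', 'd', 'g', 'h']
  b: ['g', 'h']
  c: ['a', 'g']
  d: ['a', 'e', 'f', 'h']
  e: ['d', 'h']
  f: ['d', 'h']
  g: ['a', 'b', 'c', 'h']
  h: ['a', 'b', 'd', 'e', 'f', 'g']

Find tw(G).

A width-2 tree decomposition is:
Bags: B1 = {a, d, h}  B2 = {a, g, h}  B3 = {b, g, h}  B4 = {d, e, h}  B5 = {a, c, g}  B6 = {d, f, h}
Tree: B1–B2, B2–B3, B1–B4, B2–B5, B1–B6
The largest bag has 3 vertices, giving width 2; this decomposition certifies tw(G) ≤ 2. For the lower bound, the 3 vertices {d, e, h} are pairwise adjacent, and any tree decomposition puts a clique entirely inside one bag — forcing width ≥ 2. Combining the bounds, tw(G) = 2.

2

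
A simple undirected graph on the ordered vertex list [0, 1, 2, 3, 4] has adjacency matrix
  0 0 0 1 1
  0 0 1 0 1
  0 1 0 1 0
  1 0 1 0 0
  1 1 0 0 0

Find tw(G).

A width-2 tree decomposition is:
Bags: B1 = {1, 2, 4}  B2 = {0, 2, 4}  B3 = {0, 2, 3}
Tree: B1–B2, B2–B3
Each bag holds 3 vertices, so the decomposition has width 2, which upper-bounds the treewidth. Since 2–1–4–0–3–2 is a cycle in G, G is not acyclic. Forests are exactly the graphs of treewidth ≤ 1, so tw(G) ≥ 2. The upper and lower bounds meet at 2, so that is the treewidth.

2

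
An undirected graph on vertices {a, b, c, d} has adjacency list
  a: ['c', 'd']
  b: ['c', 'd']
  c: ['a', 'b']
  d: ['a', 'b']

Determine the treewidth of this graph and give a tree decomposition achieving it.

Every bag has size at most 3, so the width is 3 − 1 = 2 and tw(G) ≤ 2. Since b–c–a–d–b is a cycle in G, G is not acyclic. Forests are exactly the graphs of treewidth ≤ 1, so tw(G) ≥ 2. The upper and lower bounds meet at 2, so that is the treewidth.

Treewidth 2.
Bags: B1 = {a, b, c}  B2 = {a, b, d}
Tree: B1–B2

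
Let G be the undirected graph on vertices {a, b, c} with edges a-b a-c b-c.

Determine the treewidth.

2

A width-2 tree decomposition is:
Bags: B1 = {a, b, c}
Tree: (single bag)
A single bag containing all 3 vertices is trivially a valid decomposition of width 2. Conversely, {a, b, c} is a clique of size 3, and the vertices of any clique must share a bag in every tree decomposition; so some bag has ≥ 3 vertices and tw(G) ≥ 2. Therefore the treewidth is 2.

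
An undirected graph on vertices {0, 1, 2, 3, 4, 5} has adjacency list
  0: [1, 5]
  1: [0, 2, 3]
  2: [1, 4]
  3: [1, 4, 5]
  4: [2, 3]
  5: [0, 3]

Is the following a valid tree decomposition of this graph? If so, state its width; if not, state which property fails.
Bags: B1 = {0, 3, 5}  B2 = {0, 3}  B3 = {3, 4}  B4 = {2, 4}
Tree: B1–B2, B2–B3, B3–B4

A tree decomposition must satisfy three properties: every vertex lies in some bag; for every edge, both endpoints lie together in some bag; and for every vertex, the bags containing it form a connected subtree. Here vertex 1 appears in no bag, so the decomposition is invalid.

No — vertex 1 appears in no bag.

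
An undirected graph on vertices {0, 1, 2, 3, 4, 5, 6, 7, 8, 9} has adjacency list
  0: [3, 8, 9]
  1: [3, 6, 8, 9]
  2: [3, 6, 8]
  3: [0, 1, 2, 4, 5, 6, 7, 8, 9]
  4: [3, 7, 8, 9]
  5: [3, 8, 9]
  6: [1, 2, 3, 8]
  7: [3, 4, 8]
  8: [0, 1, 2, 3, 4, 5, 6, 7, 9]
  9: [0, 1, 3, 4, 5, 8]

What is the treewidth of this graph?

3

A width-3 tree decomposition is:
Bags: B1 = {3, 5, 8, 9}  B2 = {3, 4, 8, 9}  B3 = {0, 3, 8, 9}  B4 = {1, 3, 8, 9}  B5 = {1, 3, 6, 8}  B6 = {3, 4, 7, 8}  B7 = {2, 3, 6, 8}
Tree: B1–B2, B1–B3, B3–B4, B4–B5, B2–B6, B5–B7
The largest bag has 4 vertices, giving width 3; this decomposition certifies tw(G) ≤ 3. Conversely, {0, 3, 8, 9} is a clique of size 4, and the vertices of any clique must share a bag in every tree decomposition; so some bag has ≥ 4 vertices and tw(G) ≥ 3. The upper and lower bounds meet at 3, so that is the treewidth.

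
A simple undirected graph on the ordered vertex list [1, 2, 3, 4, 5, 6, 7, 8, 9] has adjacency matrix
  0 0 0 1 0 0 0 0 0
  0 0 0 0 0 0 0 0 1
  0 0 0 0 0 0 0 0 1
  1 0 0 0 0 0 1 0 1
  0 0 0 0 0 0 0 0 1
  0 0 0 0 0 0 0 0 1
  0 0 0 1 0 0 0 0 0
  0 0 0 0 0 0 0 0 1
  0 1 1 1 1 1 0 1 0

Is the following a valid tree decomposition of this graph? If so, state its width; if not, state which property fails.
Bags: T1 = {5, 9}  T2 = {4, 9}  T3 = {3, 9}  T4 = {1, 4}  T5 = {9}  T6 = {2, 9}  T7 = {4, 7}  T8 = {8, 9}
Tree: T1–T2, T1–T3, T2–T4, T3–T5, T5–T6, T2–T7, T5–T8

No — vertex 6 appears in no bag.

A tree decomposition must satisfy three properties: every vertex lies in some bag; for every edge, both endpoints lie together in some bag; and for every vertex, the bags containing it form a connected subtree. Here vertex 6 appears in no bag, so the decomposition is invalid.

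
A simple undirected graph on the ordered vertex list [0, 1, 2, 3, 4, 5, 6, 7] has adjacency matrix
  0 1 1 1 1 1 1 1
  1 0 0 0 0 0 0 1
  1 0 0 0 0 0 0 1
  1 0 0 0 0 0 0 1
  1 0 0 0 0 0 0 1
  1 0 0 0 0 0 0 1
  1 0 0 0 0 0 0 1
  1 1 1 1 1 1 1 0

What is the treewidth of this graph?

2

A width-2 tree decomposition is:
Bags: B1 = {0, 4, 7}  B2 = {0, 1, 7}  B3 = {0, 2, 7}  B4 = {0, 5, 7}  B5 = {0, 6, 7}  B6 = {0, 3, 7}
Tree: B1–B2, B2–B3, B2–B4, B3–B5, B3–B6
Every bag has size at most 3, so the width is 3 − 1 = 2 and tw(G) ≤ 2. Conversely, {0, 1, 7} is a clique of size 3, and the vertices of any clique must share a bag in every tree decomposition; so some bag has ≥ 3 vertices and tw(G) ≥ 2. Hence tw(G) = 2 exactly.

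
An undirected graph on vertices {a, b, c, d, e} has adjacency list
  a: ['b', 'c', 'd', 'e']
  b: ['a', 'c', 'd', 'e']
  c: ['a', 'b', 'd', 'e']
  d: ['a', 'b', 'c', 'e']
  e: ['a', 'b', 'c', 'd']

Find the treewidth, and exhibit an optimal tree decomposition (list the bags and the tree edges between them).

Treewidth 4.
One optimal decomposition is:
Bags: B1 = {a, b, c, d, e}
Tree: (single bag)

With just one bag of size 5, the width is 5 − 1 = 4, so tw(G) ≤ 4. For the lower bound, the 5 vertices {a, b, c, d, e} are pairwise adjacent, and any tree decomposition puts a clique entirely inside one bag — forcing width ≥ 4. Hence tw(G) = 4 exactly.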